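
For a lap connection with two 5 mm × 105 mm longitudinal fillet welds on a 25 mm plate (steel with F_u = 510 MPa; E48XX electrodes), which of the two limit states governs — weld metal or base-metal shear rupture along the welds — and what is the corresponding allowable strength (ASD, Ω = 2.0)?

R_n/Ω ≈ 107 kN (weld metal governs)

E48XX → F_EXX = 480 MPa.
t_e = 0.707 × 5 = 3.535 mm; L = 210 mm.
Weld metal: R_n/Ω = (1/2.0) × 0.6 × 480 × 3.535 × 210 × 10⁻³ = 106.9 kN.
Base metal (shear rupture): R_n/Ω = (1/2.0) × 0.6 × 510 × 25 × 210 × 10⁻³ = 803.2 kN.
Governing: weld metal.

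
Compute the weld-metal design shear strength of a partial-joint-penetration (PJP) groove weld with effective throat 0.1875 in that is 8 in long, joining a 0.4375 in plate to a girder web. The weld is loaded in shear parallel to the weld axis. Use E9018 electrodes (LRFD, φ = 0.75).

φR_n ≈ 60.8 kip

E90XX → F_EXX = 90 ksi.
Effective throat (given) t_e = 0.1875 in.
A_we = 0.1875 × 8 = 1.5 in².
F_nw = 0.6 F_EXX = 54 ksi.
φR_n = 0.75 × 54 × 1.5 = 60.75 kip.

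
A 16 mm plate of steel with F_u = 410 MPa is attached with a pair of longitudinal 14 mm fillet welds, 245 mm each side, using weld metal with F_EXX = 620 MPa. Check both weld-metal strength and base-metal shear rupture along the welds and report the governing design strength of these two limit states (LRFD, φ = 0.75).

t_e = 0.707 × 14 = 9.898 mm; L = 490 mm.
Weld metal: φR_n = 0.75 × 0.6 × 620 × 9.898 × 490 × 10⁻³ = 1353 kN.
Base metal (shear rupture): φR_n = 0.75 × 0.6 × 410 × 16 × 490 × 10⁻³ = 1446 kN.
Governing: weld metal.

φR_n ≈ 1350 kN (weld metal governs)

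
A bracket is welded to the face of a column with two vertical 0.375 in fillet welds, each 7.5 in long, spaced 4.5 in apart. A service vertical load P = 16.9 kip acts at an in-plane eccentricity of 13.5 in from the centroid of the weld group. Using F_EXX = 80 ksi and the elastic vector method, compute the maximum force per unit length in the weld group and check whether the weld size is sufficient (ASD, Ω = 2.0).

Total weld length L_w = 15 in. Treat welds as unit-width lines.
Polar moment about centroid: J = 2[d³/12 + d(b/2)²] = 2[7.5³/12 + 7.5×2.25²] = 146.2 in³.
Direct shear f_v = P/L_w = 16.9 / 15 = 1.127 kip/in (vertical).
Torsion M = P·e = 16.9 × 13.5 = 228.15 kip·in.
Critical point at (x, y) = (2.25, 3.75) from centroid. f_tx = M·y/J = 5.85 kip/in; f_ty = M·x/J = 3.51 kip/in.
Resultant f_max = √[f_tx² + (f_v + f_ty)²] = √[5.85² + (1.127 + 3.51)²] = 7.465 kip/in.
Capacity per unit length: r_n/Ω = (1/2.0) × 0.6 × 80 × (0.707 × 0.375) = 6.363 kip/in.
7.465 > 6.363 → NOT adequate.

f_max ≈ 7.46 kip/in; NOT adequate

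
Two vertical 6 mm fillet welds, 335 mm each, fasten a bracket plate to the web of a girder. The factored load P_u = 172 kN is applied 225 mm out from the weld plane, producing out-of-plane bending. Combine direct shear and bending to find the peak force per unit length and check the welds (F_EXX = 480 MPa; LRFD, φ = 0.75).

L_w = 2 × 335 = 670 mm; section modulus (unit throat) S = 2 × L²/6 = 37410 mm².
Direct shear f_v = P/L_w = 172×10³/670 = 256.7 N/mm.
Moment M = P × e = 172×10³ × 225 = 38700000 N·mm; bending f_b = M/S = 1035 N/mm.
f_max = √(f_v² + f_b²) = √(256.7² + 1035²) = 1066 N/mm.
φr_n = 0.75 × 0.6 × 480 × (0.707 × 6) = 916.3 N/mm → NOT adequate.

f_max ≈ 1070 N/mm; NOT adequate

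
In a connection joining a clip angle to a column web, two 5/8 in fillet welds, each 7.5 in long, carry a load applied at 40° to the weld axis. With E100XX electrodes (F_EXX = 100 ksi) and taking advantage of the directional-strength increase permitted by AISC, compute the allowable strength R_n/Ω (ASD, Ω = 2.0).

R_n/Ω ≈ 250 kip

t_e = 0.707 × 0.625 = 0.4419 in; A_we = 0.4419 × 15 = 6.628 in².
Directional factor: 1.0 + 0.5 sin^1.5(40°) = 1.258.
F_nw = 0.6 × 100 × 1.258 = 75.46 ksi.
R_n/Ω = (75.46 × 6.628) / 2.0 = 250.1 kip.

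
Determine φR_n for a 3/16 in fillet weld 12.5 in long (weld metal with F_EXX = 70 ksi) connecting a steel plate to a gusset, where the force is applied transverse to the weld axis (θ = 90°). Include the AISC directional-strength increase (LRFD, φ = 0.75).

φR_n ≈ 78.3 kip

t_e = 0.707 × 0.1875 = 0.1326 in; A_we = 0.1326 × 12.5 = 1.657 in².
Directional factor: 1.0 + 0.5 sin^1.5(90°) = 1.5.
F_nw = 0.6 × 70 × 1.5 = 63 ksi.
φR_n = 0.75 × 63 × 1.657 = 78.29 kip.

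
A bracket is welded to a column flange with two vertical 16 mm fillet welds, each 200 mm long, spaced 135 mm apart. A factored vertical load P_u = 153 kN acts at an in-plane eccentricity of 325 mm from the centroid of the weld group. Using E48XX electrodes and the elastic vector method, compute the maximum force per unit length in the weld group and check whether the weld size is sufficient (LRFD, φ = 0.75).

f_max ≈ 2140 N/mm; adequate

E48XX → F_EXX = 480 MPa.
Total weld length L_w = 400 mm. Treat welds as unit-width lines.
Polar moment about centroid: J = 2[d³/12 + d(b/2)²] = 2[200³/12 + 200×67.5²] = 3156000 mm³.
Direct shear f_v = P/L_w = 153×10³ / 400 = 382.5 N/mm (vertical).
Torsion M = P·e = 153×10³ × 325 = 49725000 N·mm.
Critical point at (x, y) = (67.5, 100) from centroid. f_tx = M·y/J = 1576 N/mm; f_ty = M·x/J = 1064 N/mm.
Resultant f_max = √[f_tx² + (f_v + f_ty)²] = √[1576² + (382.5 + 1064)²] = 2139 N/mm.
Capacity per unit length: φr_n = 0.75 × 0.6 × 480 × (0.707 × 16) = 2443 N/mm.
2139 ≤ 2443 → adequate.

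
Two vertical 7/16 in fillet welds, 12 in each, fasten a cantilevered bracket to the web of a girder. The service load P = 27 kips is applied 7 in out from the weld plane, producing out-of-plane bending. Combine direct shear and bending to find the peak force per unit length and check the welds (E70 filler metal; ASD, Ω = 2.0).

E70XX → F_EXX = 70 ksi.
L_w = 2 × 12 = 24 in; section modulus (unit throat) S = 2 × L²/6 = 48 in².
Direct shear f_v = P/L_w = 27/24 = 1.125 kip/in.
Moment M = P × e = 27 × 7 = 189 kip·in; bending f_b = M/S = 3.938 kip/in.
f_max = √(f_v² + f_b²) = √(1.125² + 3.938²) = 4.095 kip/in.
r_n/Ω = (1/2.0) × 0.6 × 70 × (0.707 × 0.4375) = 6.496 kip/in → adequate.

f_max ≈ 4.1 kip/in; adequate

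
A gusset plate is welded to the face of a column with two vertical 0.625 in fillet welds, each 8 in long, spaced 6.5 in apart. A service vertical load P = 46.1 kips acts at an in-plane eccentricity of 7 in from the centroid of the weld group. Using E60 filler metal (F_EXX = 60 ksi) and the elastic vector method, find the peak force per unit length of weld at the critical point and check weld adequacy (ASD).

f_max ≈ 8.65 kip/in; NOT adequate

Total weld length L_w = 16 in. Treat welds as unit-width lines.
Polar moment about centroid: J = 2[d³/12 + d(b/2)²] = 2[8³/12 + 8×3.25²] = 254.3 in³.
Direct shear f_v = P/L_w = 46.1 / 16 = 2.881 kip/in (vertical).
Torsion M = P·e = 46.1 × 7 = 322.7 kip·in.
Critical point at (x, y) = (3.25, 4) from centroid. f_tx = M·y/J = 5.075 kip/in; f_ty = M·x/J = 4.124 kip/in.
Resultant f_max = √[f_tx² + (f_v + f_ty)²] = √[5.075² + (2.881 + 4.124)²] = 8.65 kip/in.
Capacity per unit length: r_n/Ω = (1/2.0) × 0.6 × 60 × (0.707 × 0.625) = 7.954 kip/in.
8.65 > 7.954 → NOT adequate.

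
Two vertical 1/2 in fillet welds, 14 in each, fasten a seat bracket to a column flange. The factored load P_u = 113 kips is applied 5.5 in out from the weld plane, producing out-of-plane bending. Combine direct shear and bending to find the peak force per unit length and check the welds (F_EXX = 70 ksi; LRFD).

L_w = 2 × 14 = 28 in; section modulus (unit throat) S = 2 × L²/6 = 65.33 in².
Direct shear f_v = P/L_w = 113/28 = 4.036 kip/in.
Moment M = P × e = 113 × 5.5 = 621.5 kip·in; bending f_b = M/S = 9.513 kip/in.
f_max = √(f_v² + f_b²) = √(4.036² + 9.513²) = 10.33 kip/in.
φr_n = 0.75 × 0.6 × 70 × (0.707 × 0.5) = 11.14 kip/in → adequate.

f_max ≈ 10.3 kip/in; adequate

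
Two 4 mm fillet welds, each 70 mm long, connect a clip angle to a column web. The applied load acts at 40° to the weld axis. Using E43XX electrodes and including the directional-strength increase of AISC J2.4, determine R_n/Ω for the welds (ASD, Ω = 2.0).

E43XX → F_EXX = 430 MPa.
t_e = 0.707 × 4 = 2.828 mm; A_we = 2.828 × 140 = 395.9 mm².
Directional factor: 1.0 + 0.5 sin^1.5(40°) = 1.258.
F_nw = 0.6 × 430 × 1.258 = 324.5 MPa.
R_n/Ω = (324.5 × 395.9) / 2.0 × 10⁻³ = 64.23 kN.

R_n/Ω ≈ 64.2 kN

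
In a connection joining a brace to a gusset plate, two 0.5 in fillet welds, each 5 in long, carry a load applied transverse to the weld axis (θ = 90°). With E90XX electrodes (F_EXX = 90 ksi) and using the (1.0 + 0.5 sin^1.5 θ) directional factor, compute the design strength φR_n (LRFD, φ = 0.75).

φR_n ≈ 215 kip

t_e = 0.707 × 0.5 = 0.3535 in; A_we = 0.3535 × 10 = 3.535 in².
Directional factor: 1.0 + 0.5 sin^1.5(90°) = 1.5.
F_nw = 0.6 × 90 × 1.5 = 81 ksi.
φR_n = 0.75 × 81 × 3.535 = 214.8 kip.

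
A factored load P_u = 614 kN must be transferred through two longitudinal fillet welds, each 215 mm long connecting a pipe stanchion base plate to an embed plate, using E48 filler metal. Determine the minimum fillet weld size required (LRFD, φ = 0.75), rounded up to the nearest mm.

w = 10 mm

E48XX → F_EXX = 480 MPa.
Total weld length L = 430 mm.
Required throat t_e = P_u / (φ × 0.6 F_EXX × L) = 614 / (0.75 × 0.6 × 480 × 430 × 10⁻³) = 6.611 mm.
Required leg w = t_e / 0.707 = 9.35 mm → use 10 mm.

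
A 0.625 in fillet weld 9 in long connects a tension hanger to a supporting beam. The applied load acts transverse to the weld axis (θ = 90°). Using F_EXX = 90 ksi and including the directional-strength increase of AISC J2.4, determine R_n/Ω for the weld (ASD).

R_n/Ω ≈ 161 kips

t_e = 0.707 × 0.625 = 0.4419 in; A_we = 0.4419 × 9 = 3.977 in².
Directional factor: 1.0 + 0.5 sin^1.5(90°) = 1.5.
F_nw = 0.6 × 90 × 1.5 = 81 ksi.
R_n/Ω = (81 × 3.977) / 2.0 = 161.1 kips.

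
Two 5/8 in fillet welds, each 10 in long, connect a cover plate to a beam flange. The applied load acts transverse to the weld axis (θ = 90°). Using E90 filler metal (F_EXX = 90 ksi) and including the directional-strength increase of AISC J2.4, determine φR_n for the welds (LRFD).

φR_n ≈ 537 kip

t_e = 0.707 × 0.625 = 0.4419 in; A_we = 0.4419 × 20 = 8.837 in².
Directional factor: 1.0 + 0.5 sin^1.5(90°) = 1.5.
F_nw = 0.6 × 90 × 1.5 = 81 ksi.
φR_n = 0.75 × 81 × 8.837 = 536.9 kip.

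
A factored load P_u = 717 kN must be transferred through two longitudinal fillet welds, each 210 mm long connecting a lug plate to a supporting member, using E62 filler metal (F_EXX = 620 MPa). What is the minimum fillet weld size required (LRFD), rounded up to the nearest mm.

Total weld length L = 420 mm.
Required throat t_e = P_u / (φ × 0.6 F_EXX × L) = 717 / (0.75 × 0.6 × 620 × 420 × 10⁻³) = 6.119 mm.
Required leg w = t_e / 0.707 = 8.655 mm → use 9 mm.

w = 9 mm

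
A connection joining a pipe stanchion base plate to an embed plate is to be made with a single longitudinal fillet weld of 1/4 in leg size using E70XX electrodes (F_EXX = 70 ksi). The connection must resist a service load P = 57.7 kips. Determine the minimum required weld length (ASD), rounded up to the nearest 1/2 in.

L = 16 in

Throat t_e = 0.707 × 0.25 = 0.1767 in.
r_n/Ω = (0.6 × 70 × 0.1767) / 2.0 = 3.712 kip/in.
L_req = P / (r_n/Ω) = 57.7 / 3.712 = 15.55 in total.
Round up → use L = 16 in.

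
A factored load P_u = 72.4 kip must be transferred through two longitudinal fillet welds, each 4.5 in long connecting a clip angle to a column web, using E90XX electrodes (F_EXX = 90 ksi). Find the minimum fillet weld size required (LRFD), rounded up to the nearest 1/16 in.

w = 5/16 in

Total weld length L = 9 in.
Required throat t_e = P_u / (φ × 0.6 F_EXX × L) = 72.4 / (0.75 × 0.6 × 90 × 9) = 0.1986 in.
Required leg w = t_e / 0.707 = 0.2809 in → use 5/16 in.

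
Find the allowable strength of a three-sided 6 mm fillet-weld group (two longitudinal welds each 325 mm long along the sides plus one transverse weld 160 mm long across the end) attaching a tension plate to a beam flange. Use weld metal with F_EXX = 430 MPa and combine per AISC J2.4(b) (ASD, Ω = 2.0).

t_e = 0.707 × 6 = 4.242 mm.
R_nwl = 0.6 × 430 × 4.242 × 650 × 10⁻³ = 711.4 kN (longitudinal, 2 welds).
R_nwt = 0.6 × 430 × 4.242 × 160 × 10⁻³ = 175.1 kN (transverse, base value).
(i) R_nwl + R_nwt = 886.5 kN; (ii) 0.85 R_nwl + 1.5 R_nwt = 867.3 kN.
R_n = max = 886.5 kN [governs: (i)]; R_n/Ω = 443.2 kN.

R_n/Ω ≈ 443 kN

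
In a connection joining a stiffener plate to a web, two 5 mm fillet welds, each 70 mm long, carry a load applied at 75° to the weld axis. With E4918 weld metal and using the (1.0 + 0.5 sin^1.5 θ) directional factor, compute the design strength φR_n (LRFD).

φR_n ≈ 161 kN

E49XX → F_EXX = 490 MPa.
t_e = 0.707 × 5 = 3.535 mm; A_we = 3.535 × 140 = 494.9 mm².
Directional factor: 1.0 + 0.5 sin^1.5(75°) = 1.475.
F_nw = 0.6 × 490 × 1.475 = 433.6 MPa.
φR_n = 0.75 × 433.6 × 494.9 × 10⁻³ = 160.9 kN.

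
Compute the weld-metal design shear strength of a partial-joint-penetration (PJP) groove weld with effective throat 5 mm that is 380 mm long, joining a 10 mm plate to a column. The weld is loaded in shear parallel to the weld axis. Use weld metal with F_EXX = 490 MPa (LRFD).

Effective throat (given) t_e = 5 mm.
A_we = 5 × 380 = 1900 mm².
F_nw = 0.6 F_EXX = 294 MPa.
φR_n = 0.75 × 294 × 1900 × 10⁻³ = 419 kN.

φR_n ≈ 419 kN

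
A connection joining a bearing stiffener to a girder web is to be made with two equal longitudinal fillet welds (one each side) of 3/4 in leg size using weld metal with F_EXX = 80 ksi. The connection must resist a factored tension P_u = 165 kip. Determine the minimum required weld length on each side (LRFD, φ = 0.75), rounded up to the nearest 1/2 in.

L = 4.5 in on each side

Throat t_e = 0.707 × 0.75 = 0.5302 in.
φr_n = 0.75 × 0.6 × 80 × 0.5302 = 19.09 kip/in.
L_req = P_u / φr_n = 165 / 19.09 = 8.644 in total.
Per side: 8.644 / 2 = 4.322 in.
Round up → use L = 4.5 in on each side.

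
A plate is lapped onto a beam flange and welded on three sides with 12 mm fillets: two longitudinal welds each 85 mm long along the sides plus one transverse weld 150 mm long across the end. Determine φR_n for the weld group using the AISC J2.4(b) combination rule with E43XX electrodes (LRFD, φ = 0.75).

φR_n ≈ 607 kN

E43XX → F_EXX = 430 MPa.
t_e = 0.707 × 12 = 8.484 mm.
R_nwl = 0.6 × 430 × 8.484 × 170 × 10⁻³ = 372.1 kN (longitudinal, 2 welds).
R_nwt = 0.6 × 430 × 8.484 × 150 × 10⁻³ = 328.3 kN (transverse, base value).
(i) R_nwl + R_nwt = 700.4 kN; (ii) 0.85 R_nwl + 1.5 R_nwt = 808.8 kN.
R_n = max = 808.8 kN [governs: (ii)]; φR_n = 606.6 kN.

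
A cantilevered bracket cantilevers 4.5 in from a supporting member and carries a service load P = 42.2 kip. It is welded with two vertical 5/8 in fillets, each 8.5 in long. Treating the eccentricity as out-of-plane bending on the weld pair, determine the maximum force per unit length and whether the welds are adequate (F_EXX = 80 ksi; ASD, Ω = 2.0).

f_max ≈ 8.27 kip/in; adequate

L_w = 2 × 8.5 = 17 in; section modulus (unit throat) S = 2 × L²/6 = 24.08 in².
Direct shear f_v = P/L_w = 42.2/17 = 2.482 kip/in.
Moment M = P × e = 42.2 × 4.5 = 189.9 kip·in; bending f_b = M/S = 7.885 kip/in.
f_max = √(f_v² + f_b²) = √(2.482² + 7.885²) = 8.267 kip/in.
r_n/Ω = (1/2.0) × 0.6 × 80 × (0.707 × 0.625) = 10.6 kip/in → adequate.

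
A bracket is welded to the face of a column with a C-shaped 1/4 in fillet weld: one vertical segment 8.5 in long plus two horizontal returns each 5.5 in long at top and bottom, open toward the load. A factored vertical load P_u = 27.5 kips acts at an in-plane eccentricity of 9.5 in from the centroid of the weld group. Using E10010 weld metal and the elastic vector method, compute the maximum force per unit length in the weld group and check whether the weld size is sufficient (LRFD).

E100XX → F_EXX = 100 ksi.
Total weld length L_w = 19.5 in. Treat welds as unit-width lines.
Centroid: x̄ = 2×5.5×2.75 / 19.5 = 1.551 in from the vertical weld.
Polar moment about centroid: J = I_x + I_y = [8.5³/12 + 2×5.5×4.25²] + [8.5×1.551² + 2(5.5³/12 + 5.5×1.199²)] = 313.9 in³.
Direct shear f_v = P/L_w = 27.5 / 19.5 = 1.41 kip/in (vertical).
Torsion M = P·e = 27.5 × 9.5 = 261.25 kip·in.
Critical point at (x, y) = (3.949, 4.25) from centroid. f_tx = M·y/J = 3.538 kip/in; f_ty = M·x/J = 3.287 kip/in.
Resultant f_max = √[f_tx² + (f_v + f_ty)²] = √[3.538² + (1.41 + 3.287)²] = 5.88 kip/in.
Capacity per unit length: φr_n = 0.75 × 0.6 × 100 × (0.707 × 0.25) = 7.954 kip/in.
5.88 ≤ 7.954 → adequate.

f_max ≈ 5.88 kip/in; adequate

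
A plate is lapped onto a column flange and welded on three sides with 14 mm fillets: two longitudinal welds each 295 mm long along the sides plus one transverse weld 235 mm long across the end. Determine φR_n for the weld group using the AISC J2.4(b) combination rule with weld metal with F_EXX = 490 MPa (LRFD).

φR_n ≈ 1860 kN

t_e = 0.707 × 14 = 9.898 mm.
R_nwl = 0.6 × 490 × 9.898 × 590 × 10⁻³ = 1717 kN (longitudinal, 2 welds).
R_nwt = 0.6 × 490 × 9.898 × 235 × 10⁻³ = 683.9 kN (transverse, base value).
(i) R_nwl + R_nwt = 2401 kN; (ii) 0.85 R_nwl + 1.5 R_nwt = 2485 kN.
R_n = max = 2485 kN [governs: (ii)]; φR_n = 1864 kN.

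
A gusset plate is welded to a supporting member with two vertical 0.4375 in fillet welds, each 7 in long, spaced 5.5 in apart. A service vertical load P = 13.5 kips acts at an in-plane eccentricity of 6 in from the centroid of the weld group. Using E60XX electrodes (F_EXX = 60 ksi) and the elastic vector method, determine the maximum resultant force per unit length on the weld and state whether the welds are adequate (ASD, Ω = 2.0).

f_max ≈ 2.91 kip/in; adequate

Total weld length L_w = 14 in. Treat welds as unit-width lines.
Polar moment about centroid: J = 2[d³/12 + d(b/2)²] = 2[7³/12 + 7×2.75²] = 163 in³.
Direct shear f_v = P/L_w = 13.5 / 14 = 0.9643 kip/in (vertical).
Torsion M = P·e = 13.5 × 6 = 81 kip·in.
Critical point at (x, y) = (2.75, 3.5) from centroid. f_tx = M·y/J = 1.739 kip/in; f_ty = M·x/J = 1.366 kip/in.
Resultant f_max = √[f_tx² + (f_v + f_ty)²] = √[1.739² + (0.9643 + 1.366)²] = 2.908 kip/in.
Capacity per unit length: r_n/Ω = (1/2.0) × 0.6 × 60 × (0.707 × 0.4375) = 5.568 kip/in.
2.908 ≤ 5.568 → adequate.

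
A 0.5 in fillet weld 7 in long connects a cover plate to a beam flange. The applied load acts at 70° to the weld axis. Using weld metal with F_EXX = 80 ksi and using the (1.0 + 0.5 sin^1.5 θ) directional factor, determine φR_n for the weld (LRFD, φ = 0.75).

φR_n ≈ 130 kip

t_e = 0.707 × 0.5 = 0.3535 in; A_we = 0.3535 × 7 = 2.474 in².
Directional factor: 1.0 + 0.5 sin^1.5(70°) = 1.455.
F_nw = 0.6 × 80 × 1.455 = 69.86 ksi.
φR_n = 0.75 × 69.86 × 2.474 = 129.7 kip.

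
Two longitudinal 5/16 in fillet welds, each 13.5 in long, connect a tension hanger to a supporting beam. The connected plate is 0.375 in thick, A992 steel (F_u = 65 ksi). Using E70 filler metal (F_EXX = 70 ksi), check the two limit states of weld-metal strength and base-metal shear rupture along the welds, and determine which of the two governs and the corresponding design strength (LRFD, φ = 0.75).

t_e = 0.707 × 0.3125 = 0.2209 in; L = 27 in.
Weld metal: φR_n = 0.75 × 0.6 × 70 × 0.2209 × 27 = 187.9 kips.
Base metal (shear rupture): φR_n = 0.75 × 0.6 × 65 × 0.375 × 27 = 296.2 kips.
Governing: weld metal.

φR_n ≈ 188 kips (weld metal governs)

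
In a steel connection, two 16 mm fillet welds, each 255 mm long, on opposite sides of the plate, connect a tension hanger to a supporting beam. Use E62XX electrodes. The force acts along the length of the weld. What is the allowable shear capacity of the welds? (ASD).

R_n/Ω ≈ 1070 kN

E62XX → F_EXX = 620 MPa.
Effective throat t_e = 0.707 × 16 = 11.31 mm.
Total length L = 510 mm; A_we = 11.31 × 510 = 5769 mm².
F_nw = 0.6 F_EXX = 0.6 × 620 = 372 MPa.
R_n = 372 × 5769 × 10⁻³ = 2146 kN; R_n/Ω = 2146/2.0 = 1073 kN.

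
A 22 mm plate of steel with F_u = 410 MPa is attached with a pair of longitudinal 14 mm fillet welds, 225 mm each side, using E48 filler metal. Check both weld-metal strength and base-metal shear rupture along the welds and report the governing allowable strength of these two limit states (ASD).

R_n/Ω ≈ 641 kN (weld metal governs)

E48XX → F_EXX = 480 MPa.
t_e = 0.707 × 14 = 9.898 mm; L = 450 mm.
Weld metal: R_n/Ω = (1/2.0) × 0.6 × 480 × 9.898 × 450 × 10⁻³ = 641.4 kN.
Base metal (shear rupture): R_n/Ω = (1/2.0) × 0.6 × 410 × 22 × 450 × 10⁻³ = 1218 kN.
Governing: weld metal.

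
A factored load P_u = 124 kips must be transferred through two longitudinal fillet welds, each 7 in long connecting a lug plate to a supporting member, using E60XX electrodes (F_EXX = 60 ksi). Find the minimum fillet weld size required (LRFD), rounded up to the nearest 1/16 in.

w = 1/2 in

Total weld length L = 14 in.
Required throat t_e = P_u / (φ × 0.6 F_EXX × L) = 124 / (0.75 × 0.6 × 60 × 14) = 0.328 in.
Required leg w = t_e / 0.707 = 0.464 in → use 1/2 in.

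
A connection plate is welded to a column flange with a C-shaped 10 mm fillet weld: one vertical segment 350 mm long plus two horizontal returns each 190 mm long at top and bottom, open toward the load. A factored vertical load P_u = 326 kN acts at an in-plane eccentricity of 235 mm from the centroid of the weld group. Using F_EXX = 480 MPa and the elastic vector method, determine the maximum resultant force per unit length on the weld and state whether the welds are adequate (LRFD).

f_max ≈ 1280 N/mm; adequate

Total weld length L_w = 730 mm. Treat welds as unit-width lines.
Centroid: x̄ = 2×190×95 / 730 = 49.45 mm from the vertical weld.
Polar moment about centroid: J = I_x + I_y = [350³/12 + 2×190×175²] + [350×49.45² + 2(190³/12 + 190×45.55²)] = 18000000 mm³.
Direct shear f_v = P/L_w = 326×10³ / 730 = 446.6 N/mm (vertical).
Torsion M = P·e = 326×10³ × 235 = 76610000 N·mm.
Critical point at (x, y) = (140.5, 175) from centroid. f_tx = M·y/J = 744.9 N/mm; f_ty = M·x/J = 598.3 N/mm.
Resultant f_max = √[f_tx² + (f_v + f_ty)²] = √[744.9² + (446.6 + 598.3)²] = 1283 N/mm.
Capacity per unit length: φr_n = 0.75 × 0.6 × 480 × (0.707 × 10) = 1527 N/mm.
1283 ≤ 1527 → adequate.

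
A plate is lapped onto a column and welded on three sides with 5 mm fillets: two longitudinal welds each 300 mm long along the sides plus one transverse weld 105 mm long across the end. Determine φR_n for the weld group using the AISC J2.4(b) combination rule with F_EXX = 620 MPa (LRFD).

φR_n ≈ 695 kN

t_e = 0.707 × 5 = 3.535 mm.
R_nwl = 0.6 × 620 × 3.535 × 600 × 10⁻³ = 789 kN (longitudinal, 2 welds).
R_nwt = 0.6 × 620 × 3.535 × 105 × 10⁻³ = 138.1 kN (transverse, base value).
(i) R_nwl + R_nwt = 927.1 kN; (ii) 0.85 R_nwl + 1.5 R_nwt = 877.8 kN.
R_n = max = 927.1 kN [governs: (i)]; φR_n = 695.3 kN.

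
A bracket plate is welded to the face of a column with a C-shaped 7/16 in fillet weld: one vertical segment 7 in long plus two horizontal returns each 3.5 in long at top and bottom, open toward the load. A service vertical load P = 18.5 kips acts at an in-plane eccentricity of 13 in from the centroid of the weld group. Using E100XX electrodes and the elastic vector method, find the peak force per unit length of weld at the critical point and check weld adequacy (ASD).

f_max ≈ 8.82 kip/in; adequate

E100XX → F_EXX = 100 ksi.
Total weld length L_w = 14 in. Treat welds as unit-width lines.
Centroid: x̄ = 2×3.5×1.75 / 14 = 0.875 in from the vertical weld.
Polar moment about centroid: J = I_x + I_y = [7³/12 + 2×3.5×3.5²] + [7×0.875² + 2(3.5³/12 + 3.5×0.875²)] = 132.2 in³.
Direct shear f_v = P/L_w = 18.5 / 14 = 1.321 kip/in (vertical).
Torsion M = P·e = 18.5 × 13 = 240.5 kip·in.
Critical point at (x, y) = (2.625, 3.5) from centroid. f_tx = M·y/J = 6.367 kip/in; f_ty = M·x/J = 4.776 kip/in.
Resultant f_max = √[f_tx² + (f_v + f_ty)²] = √[6.367² + (1.321 + 4.776)²] = 8.816 kip/in.
Capacity per unit length: r_n/Ω = (1/2.0) × 0.6 × 100 × (0.707 × 0.4375) = 9.279 kip/in.
8.816 ≤ 9.279 → adequate.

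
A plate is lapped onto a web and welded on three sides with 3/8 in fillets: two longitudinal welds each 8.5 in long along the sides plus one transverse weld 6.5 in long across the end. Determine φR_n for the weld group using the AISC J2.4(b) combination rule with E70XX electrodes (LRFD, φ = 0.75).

φR_n ≈ 202 kip

E70XX → F_EXX = 70 ksi.
t_e = 0.707 × 0.375 = 0.2651 in.
R_nwl = 0.6 × 70 × 0.2651 × 17 = 189.3 kip (longitudinal, 2 welds).
R_nwt = 0.6 × 70 × 0.2651 × 6.5 = 72.38 kip (transverse, base value).
(i) R_nwl + R_nwt = 261.7 kip; (ii) 0.85 R_nwl + 1.5 R_nwt = 269.5 kip.
R_n = max = 269.5 kip [governs: (ii)]; φR_n = 202.1 kip.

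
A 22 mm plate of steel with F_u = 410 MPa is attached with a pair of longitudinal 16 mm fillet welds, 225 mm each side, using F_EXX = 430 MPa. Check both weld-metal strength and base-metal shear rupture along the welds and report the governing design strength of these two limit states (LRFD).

t_e = 0.707 × 16 = 11.31 mm; L = 450 mm.
Weld metal: φR_n = 0.75 × 0.6 × 430 × 11.31 × 450 × 10⁻³ = 985 kN.
Base metal (shear rupture): φR_n = 0.75 × 0.6 × 410 × 22 × 450 × 10⁻³ = 1827 kN.
Governing: weld metal.

φR_n ≈ 985 kN (weld metal governs)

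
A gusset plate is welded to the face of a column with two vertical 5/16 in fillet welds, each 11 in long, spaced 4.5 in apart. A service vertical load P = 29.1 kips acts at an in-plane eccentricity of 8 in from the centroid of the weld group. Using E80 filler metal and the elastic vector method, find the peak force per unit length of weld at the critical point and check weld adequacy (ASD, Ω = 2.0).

E80XX → F_EXX = 80 ksi.
Total weld length L_w = 22 in. Treat welds as unit-width lines.
Polar moment about centroid: J = 2[d³/12 + d(b/2)²] = 2[11³/12 + 11×2.25²] = 333.2 in³.
Direct shear f_v = P/L_w = 29.1 / 22 = 1.323 kip/in (vertical).
Torsion M = P·e = 29.1 × 8 = 232.8 kip·in.
Critical point at (x, y) = (2.25, 5.5) from centroid. f_tx = M·y/J = 3.843 kip/in; f_ty = M·x/J = 1.572 kip/in.
Resultant f_max = √[f_tx² + (f_v + f_ty)²] = √[3.843² + (1.323 + 1.572)²] = 4.811 kip/in.
Capacity per unit length: r_n/Ω = (1/2.0) × 0.6 × 80 × (0.707 × 0.3125) = 5.302 kip/in.
4.811 ≤ 5.302 → adequate.

f_max ≈ 4.81 kip/in; adequate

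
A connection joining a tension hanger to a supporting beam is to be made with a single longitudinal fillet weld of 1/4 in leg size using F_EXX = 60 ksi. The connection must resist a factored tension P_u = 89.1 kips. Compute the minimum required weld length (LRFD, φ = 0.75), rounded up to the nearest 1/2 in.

L = 19 in

Throat t_e = 0.707 × 0.25 = 0.1767 in.
φr_n = 0.75 × 0.6 × 60 × 0.1767 = 4.772 kips/in.
L_req = P_u / φr_n = 89.1 / 4.772 = 18.67 in total.
Round up → use L = 19 in.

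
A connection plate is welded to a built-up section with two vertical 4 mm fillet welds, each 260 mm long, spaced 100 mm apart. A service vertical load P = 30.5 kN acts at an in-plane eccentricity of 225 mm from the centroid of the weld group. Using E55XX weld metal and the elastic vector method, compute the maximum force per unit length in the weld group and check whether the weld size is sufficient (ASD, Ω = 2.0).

f_max ≈ 253 N/mm; adequate

E55XX → F_EXX = 550 MPa.
Total weld length L_w = 520 mm. Treat welds as unit-width lines.
Polar moment about centroid: J = 2[d³/12 + d(b/2)²] = 2[260³/12 + 260×50²] = 4229000 mm³.
Direct shear f_v = P/L_w = 30.5×10³ / 520 = 58.65 N/mm (vertical).
Torsion M = P·e = 30.5×10³ × 225 = 6862500 N·mm.
Critical point at (x, y) = (50, 130) from centroid. f_tx = M·y/J = 210.9 N/mm; f_ty = M·x/J = 81.13 N/mm.
Resultant f_max = √[f_tx² + (f_v + f_ty)²] = √[210.9² + (58.65 + 81.13)²] = 253 N/mm.
Capacity per unit length: r_n/Ω = (1/2.0) × 0.6 × 550 × (0.707 × 4) = 466.6 N/mm.
253 ≤ 466.6 → adequate.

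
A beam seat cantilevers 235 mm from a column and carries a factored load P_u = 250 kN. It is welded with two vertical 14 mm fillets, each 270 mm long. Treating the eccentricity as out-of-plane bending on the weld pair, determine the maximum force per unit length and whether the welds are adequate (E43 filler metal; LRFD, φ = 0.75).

E43XX → F_EXX = 430 MPa.
L_w = 2 × 270 = 540 mm; section modulus (unit throat) S = 2 × L²/6 = 24300 mm².
Direct shear f_v = P/L_w = 250×10³/540 = 463 N/mm.
Moment M = P × e = 250×10³ × 235 = 58750000 N·mm; bending f_b = M/S = 2418 N/mm.
f_max = √(f_v² + f_b²) = √(463² + 2418²) = 2462 N/mm.
φr_n = 0.75 × 0.6 × 430 × (0.707 × 14) = 1915 N/mm → NOT adequate.

f_max ≈ 2460 N/mm; NOT adequate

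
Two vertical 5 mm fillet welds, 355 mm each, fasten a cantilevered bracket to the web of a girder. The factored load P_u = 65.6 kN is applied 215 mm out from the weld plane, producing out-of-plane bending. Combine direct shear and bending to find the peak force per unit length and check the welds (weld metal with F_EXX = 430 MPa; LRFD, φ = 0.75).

L_w = 2 × 355 = 710 mm; section modulus (unit throat) S = 2 × L²/6 = 42010 mm².
Direct shear f_v = P/L_w = 65.6×10³/710 = 92.39 N/mm.
Moment M = P × e = 65.6×10³ × 215 = 14104000 N·mm; bending f_b = M/S = 335.7 N/mm.
f_max = √(f_v² + f_b²) = √(92.39² + 335.7²) = 348.2 N/mm.
φr_n = 0.75 × 0.6 × 430 × (0.707 × 5) = 684 N/mm → adequate.

f_max ≈ 348 N/mm; adequate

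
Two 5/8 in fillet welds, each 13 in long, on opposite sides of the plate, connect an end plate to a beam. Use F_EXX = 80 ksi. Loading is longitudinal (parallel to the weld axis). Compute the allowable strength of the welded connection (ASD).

R_n/Ω ≈ 276 kips

Effective throat t_e = 0.707 × 0.625 = 0.4419 in.
Total length L = 26 in; A_we = 0.4419 × 26 = 11.49 in².
F_nw = 0.6 F_EXX = 0.6 × 80 = 48 ksi.
R_n = 48 × 11.49 = 551.5 kips; R_n/Ω = 551.5/2.0 = 275.7 kips.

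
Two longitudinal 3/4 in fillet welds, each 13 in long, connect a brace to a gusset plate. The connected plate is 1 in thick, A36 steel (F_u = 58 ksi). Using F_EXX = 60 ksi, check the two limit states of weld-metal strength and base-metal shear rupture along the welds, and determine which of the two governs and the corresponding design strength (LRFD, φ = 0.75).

φR_n ≈ 372 kips (weld metal governs)

t_e = 0.707 × 0.75 = 0.5302 in; L = 26 in.
Weld metal: φR_n = 0.75 × 0.6 × 60 × 0.5302 × 26 = 372.2 kips.
Base metal (shear rupture): φR_n = 0.75 × 0.6 × 58 × 1 × 26 = 678.6 kips.
Governing: weld metal.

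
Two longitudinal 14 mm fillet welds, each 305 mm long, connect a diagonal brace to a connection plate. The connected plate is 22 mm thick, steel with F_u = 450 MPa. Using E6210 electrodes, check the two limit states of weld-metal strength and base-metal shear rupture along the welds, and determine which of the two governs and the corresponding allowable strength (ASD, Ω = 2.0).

E62XX → F_EXX = 620 MPa.
t_e = 0.707 × 14 = 9.898 mm; L = 610 mm.
Weld metal: R_n/Ω = (1/2.0) × 0.6 × 620 × 9.898 × 610 × 10⁻³ = 1123 kN.
Base metal (shear rupture): R_n/Ω = (1/2.0) × 0.6 × 450 × 22 × 610 × 10⁻³ = 1812 kN.
Governing: weld metal.

R_n/Ω ≈ 1120 kN (weld metal governs)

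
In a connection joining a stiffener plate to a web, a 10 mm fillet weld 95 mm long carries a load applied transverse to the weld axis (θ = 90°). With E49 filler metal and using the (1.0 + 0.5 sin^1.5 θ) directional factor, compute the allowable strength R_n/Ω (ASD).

R_n/Ω ≈ 148 kN

E49XX → F_EXX = 490 MPa.
t_e = 0.707 × 10 = 7.07 mm; A_we = 7.07 × 95 = 671.6 mm².
Directional factor: 1.0 + 0.5 sin^1.5(90°) = 1.5.
F_nw = 0.6 × 490 × 1.5 = 441 MPa.
R_n/Ω = (441 × 671.6) / 2.0 × 10⁻³ = 148.1 kN.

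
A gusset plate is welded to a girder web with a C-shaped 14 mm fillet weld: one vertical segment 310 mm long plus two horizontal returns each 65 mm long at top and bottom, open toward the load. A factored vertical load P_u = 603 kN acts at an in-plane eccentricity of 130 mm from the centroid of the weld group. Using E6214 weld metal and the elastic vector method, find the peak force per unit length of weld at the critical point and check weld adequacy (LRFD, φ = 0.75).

E62XX → F_EXX = 620 MPa.
Total weld length L_w = 440 mm. Treat welds as unit-width lines.
Centroid: x̄ = 2×65×32.5 / 440 = 9.602 mm from the vertical weld.
Polar moment about centroid: J = I_x + I_y = [310³/12 + 2×65×155²] + [310×9.602² + 2(65³/12 + 65×22.9²)] = 5748000 mm³.
Direct shear f_v = P/L_w = 603×10³ / 440 = 1370 N/mm (vertical).
Torsion M = P·e = 603×10³ × 130 = 78390000 N·mm.
Critical point at (x, y) = (55.4, 155) from centroid. f_tx = M·y/J = 2114 N/mm; f_ty = M·x/J = 755.5 N/mm.
Resultant f_max = √[f_tx² + (f_v + f_ty)²] = √[2114² + (1370 + 755.5)²] = 2998 N/mm.
Capacity per unit length: φr_n = 0.75 × 0.6 × 620 × (0.707 × 14) = 2762 N/mm.
2998 > 2762 → NOT adequate.

f_max ≈ 3000 N/mm; NOT adequate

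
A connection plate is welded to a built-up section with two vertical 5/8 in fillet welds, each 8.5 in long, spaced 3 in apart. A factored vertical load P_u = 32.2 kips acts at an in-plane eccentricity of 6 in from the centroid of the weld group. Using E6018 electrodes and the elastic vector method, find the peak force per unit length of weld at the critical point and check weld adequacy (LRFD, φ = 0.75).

E60XX → F_EXX = 60 ksi.
Total weld length L_w = 17 in. Treat welds as unit-width lines.
Polar moment about centroid: J = 2[d³/12 + d(b/2)²] = 2[8.5³/12 + 8.5×1.5²] = 140.6 in³.
Direct shear f_v = P/L_w = 32.2 / 17 = 1.894 kip/in (vertical).
Torsion M = P·e = 32.2 × 6 = 193.2 kip·in.
Critical point at (x, y) = (1.5, 4.25) from centroid. f_tx = M·y/J = 5.84 kip/in; f_ty = M·x/J = 2.061 kip/in.
Resultant f_max = √[f_tx² + (f_v + f_ty)²] = √[5.84² + (1.894 + 2.061)²] = 7.053 kip/in.
Capacity per unit length: φr_n = 0.75 × 0.6 × 60 × (0.707 × 0.625) = 11.93 kip/in.
7.053 ≤ 11.93 → adequate.

f_max ≈ 7.05 kip/in; adequate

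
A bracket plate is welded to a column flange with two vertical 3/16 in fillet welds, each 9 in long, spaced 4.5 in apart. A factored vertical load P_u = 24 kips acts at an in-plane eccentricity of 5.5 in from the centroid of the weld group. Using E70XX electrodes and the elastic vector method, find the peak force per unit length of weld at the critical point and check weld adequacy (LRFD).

f_max ≈ 3.91 kip/in; adequate

E70XX → F_EXX = 70 ksi.
Total weld length L_w = 18 in. Treat welds as unit-width lines.
Polar moment about centroid: J = 2[d³/12 + d(b/2)²] = 2[9³/12 + 9×2.25²] = 212.6 in³.
Direct shear f_v = P/L_w = 24 / 18 = 1.333 kip/in (vertical).
Torsion M = P·e = 24 × 5.5 = 132 kip·in.
Critical point at (x, y) = (2.25, 4.5) from centroid. f_tx = M·y/J = 2.794 kip/in; f_ty = M·x/J = 1.397 kip/in.
Resultant f_max = √[f_tx² + (f_v + f_ty)²] = √[2.794² + (1.333 + 1.397)²] = 3.906 kip/in.
Capacity per unit length: φr_n = 0.75 × 0.6 × 70 × (0.707 × 0.1875) = 4.176 kip/in.
3.906 ≤ 4.176 → adequate.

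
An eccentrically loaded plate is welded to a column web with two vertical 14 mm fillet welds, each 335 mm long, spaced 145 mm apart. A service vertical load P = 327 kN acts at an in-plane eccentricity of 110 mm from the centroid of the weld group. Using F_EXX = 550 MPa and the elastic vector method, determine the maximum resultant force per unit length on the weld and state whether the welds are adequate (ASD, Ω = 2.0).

f_max ≈ 974 N/mm; adequate

Total weld length L_w = 670 mm. Treat welds as unit-width lines.
Polar moment about centroid: J = 2[d³/12 + d(b/2)²] = 2[335³/12 + 335×72.5²] = 9788000 mm³.
Direct shear f_v = P/L_w = 327×10³ / 670 = 488.1 N/mm (vertical).
Torsion M = P·e = 327×10³ × 110 = 35970000 N·mm.
Critical point at (x, y) = (72.5, 167.5) from centroid. f_tx = M·y/J = 615.6 N/mm; f_ty = M·x/J = 266.4 N/mm.
Resultant f_max = √[f_tx² + (f_v + f_ty)²] = √[615.6² + (488.1 + 266.4)²] = 973.8 N/mm.
Capacity per unit length: r_n/Ω = (1/2.0) × 0.6 × 550 × (0.707 × 14) = 1633 N/mm.
973.8 ≤ 1633 → adequate.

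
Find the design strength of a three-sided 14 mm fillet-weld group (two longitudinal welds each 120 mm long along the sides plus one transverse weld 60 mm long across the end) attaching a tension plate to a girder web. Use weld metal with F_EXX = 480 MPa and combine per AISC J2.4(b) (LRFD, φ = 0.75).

φR_n ≈ 641 kN

t_e = 0.707 × 14 = 9.898 mm.
R_nwl = 0.6 × 480 × 9.898 × 240 × 10⁻³ = 684.1 kN (longitudinal, 2 welds).
R_nwt = 0.6 × 480 × 9.898 × 60 × 10⁻³ = 171 kN (transverse, base value).
(i) R_nwl + R_nwt = 855.2 kN; (ii) 0.85 R_nwl + 1.5 R_nwt = 838.1 kN.
R_n = max = 855.2 kN [governs: (i)]; φR_n = 641.4 kN.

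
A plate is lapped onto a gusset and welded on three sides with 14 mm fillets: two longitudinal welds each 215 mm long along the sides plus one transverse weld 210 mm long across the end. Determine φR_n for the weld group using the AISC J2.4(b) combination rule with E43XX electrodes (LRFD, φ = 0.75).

E43XX → F_EXX = 430 MPa.
t_e = 0.707 × 14 = 9.898 mm.
R_nwl = 0.6 × 430 × 9.898 × 430 × 10⁻³ = 1098 kN (longitudinal, 2 welds).
R_nwt = 0.6 × 430 × 9.898 × 210 × 10⁻³ = 536.3 kN (transverse, base value).
(i) R_nwl + R_nwt = 1634 kN; (ii) 0.85 R_nwl + 1.5 R_nwt = 1738 kN.
R_n = max = 1738 kN [governs: (ii)]; φR_n = 1303 kN.

φR_n ≈ 1300 kN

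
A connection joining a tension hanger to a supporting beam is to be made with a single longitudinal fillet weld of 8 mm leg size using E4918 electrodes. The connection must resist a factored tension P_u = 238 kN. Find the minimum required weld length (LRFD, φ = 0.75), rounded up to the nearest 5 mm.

E49XX → F_EXX = 490 MPa.
Throat t_e = 0.707 × 8 = 5.656 mm.
φr_n = 0.75 × 0.6 × 490 × 5.656 × 10⁻³ = 1.247 kN/mm.
L_req = P_u / φr_n = 238 / 1.247 = 190.8 mm total.
Round up → use L = 195 mm.

L = 195 mm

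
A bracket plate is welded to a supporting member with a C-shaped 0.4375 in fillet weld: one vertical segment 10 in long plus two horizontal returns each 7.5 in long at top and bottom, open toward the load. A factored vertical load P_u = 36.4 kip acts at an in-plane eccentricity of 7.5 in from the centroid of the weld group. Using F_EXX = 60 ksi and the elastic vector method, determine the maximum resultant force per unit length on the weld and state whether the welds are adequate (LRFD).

Total weld length L_w = 25 in. Treat welds as unit-width lines.
Centroid: x̄ = 2×7.5×3.75 / 25 = 2.25 in from the vertical weld.
Polar moment about centroid: J = I_x + I_y = [10³/12 + 2×7.5×5²] + [10×2.25² + 2(7.5³/12 + 7.5×1.5²)] = 613 in³.
Direct shear f_v = P/L_w = 36.4 / 25 = 1.456 kip/in (vertical).
Torsion M = P·e = 36.4 × 7.5 = 273 kip·in.
Critical point at (x, y) = (5.25, 5) from centroid. f_tx = M·y/J = 2.227 kip/in; f_ty = M·x/J = 2.338 kip/in.
Resultant f_max = √[f_tx² + (f_v + f_ty)²] = √[2.227² + (1.456 + 2.338)²] = 4.399 kip/in.
Capacity per unit length: φr_n = 0.75 × 0.6 × 60 × (0.707 × 0.4375) = 8.351 kip/in.
4.399 ≤ 8.351 → adequate.

f_max ≈ 4.4 kip/in; adequate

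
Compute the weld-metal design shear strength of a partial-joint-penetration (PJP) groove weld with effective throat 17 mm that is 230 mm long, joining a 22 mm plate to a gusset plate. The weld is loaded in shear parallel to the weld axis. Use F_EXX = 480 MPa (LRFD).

Effective throat (given) t_e = 17 mm.
A_we = 17 × 230 = 3910 mm².
F_nw = 0.6 F_EXX = 288 MPa.
φR_n = 0.75 × 288 × 3910 × 10⁻³ = 844.6 kN.

φR_n ≈ 845 kN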